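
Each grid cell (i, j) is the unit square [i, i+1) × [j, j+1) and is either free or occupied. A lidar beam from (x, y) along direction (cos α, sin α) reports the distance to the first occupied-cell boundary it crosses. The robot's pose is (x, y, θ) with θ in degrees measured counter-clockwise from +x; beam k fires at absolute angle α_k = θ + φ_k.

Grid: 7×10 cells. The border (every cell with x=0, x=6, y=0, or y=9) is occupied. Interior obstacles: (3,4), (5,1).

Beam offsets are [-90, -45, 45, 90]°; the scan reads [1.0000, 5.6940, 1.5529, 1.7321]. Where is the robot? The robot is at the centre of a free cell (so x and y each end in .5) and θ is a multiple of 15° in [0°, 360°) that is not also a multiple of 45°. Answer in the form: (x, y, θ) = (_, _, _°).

(x, y, θ) = (2.5, 3.5, 120°)

The pose lattice has 38·16 = 608 candidates. Test each by forward raycasting.
  (3.5, 7.5, 345°): beam 1 = 6.7293 ≠ 1.0000 ✗
  (3.5, 3.5, 30°): beam 1 = 2.8868 ≠ 1.0000 ✗
  (5.5, 6.5, 30°): beam 2 = 0.5176 ≠ 5.6940 ✗
  (3.5, 7.5, 255°): beam 1 = 2.5882 ≠ 1.0000 ✗
  (2.5, 5.5, 240°): beam 1 = 1.7321 ≠ 1.0000 ✗
  …
  (2.5, 3.5, 120°): r_1=1.0000, r_2=5.6940, r_3=1.5529, r_4=1.7321 — all match ✓
Unique over the lattice → pose = (2.5, 3.5, 120°).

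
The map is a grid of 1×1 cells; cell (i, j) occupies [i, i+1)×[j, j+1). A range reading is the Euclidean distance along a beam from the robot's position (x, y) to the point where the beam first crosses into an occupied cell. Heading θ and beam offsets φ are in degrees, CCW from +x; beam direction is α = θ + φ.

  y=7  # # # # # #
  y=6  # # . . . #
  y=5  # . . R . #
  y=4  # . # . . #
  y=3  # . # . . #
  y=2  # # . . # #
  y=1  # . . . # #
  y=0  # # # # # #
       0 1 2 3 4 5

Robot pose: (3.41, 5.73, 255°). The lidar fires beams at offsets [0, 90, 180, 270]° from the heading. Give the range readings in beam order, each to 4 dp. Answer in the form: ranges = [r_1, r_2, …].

ranges = [1.5841, 1.6461, 1.3148, 1.4597]

beam 1: φ=0°, α=255°
  direction (-0.2588, -0.9659); cell (3,5); t to first gridline: x 1.5841, y 0.7558 (then +3.8637 / +1.0353)
    (3,4) via y @ 0.7558
    (2,4) via x @ 1.5841  # hit
  → r_1 = 1.5841
beam 2: φ=90°, α=345°
  direction (0.9659, -0.2588); cell (3,5); t to first gridline: x 0.6108, y 2.8205 (then +1.0353 / +3.8637)
    (4,5) via x @ 0.6108
    (5,5) via x @ 1.6461  # hit
  → r_2 = 1.6461
beam 3: φ=180°, α=75°
  direction (0.2588, 0.9659); cell (3,5); t to first gridline: x 2.2796, y 0.2795 (then +3.8637 / +1.0353)
    (3,6) via y @ 0.2795
    (3,7) via y @ 1.3148  # hit
  → r_3 = 1.3148
beam 4: φ=270°, α=165°
  direction (-0.9659, 0.2588); cell (3,5); t to first gridline: x 0.4245, y 1.0432 (then +1.0353 / +3.8637)
    (2,5) via x @ 0.4245
    (2,6) via y @ 1.0432
    (1,6) via x @ 1.4597  # hit
  → r_4 = 1.4597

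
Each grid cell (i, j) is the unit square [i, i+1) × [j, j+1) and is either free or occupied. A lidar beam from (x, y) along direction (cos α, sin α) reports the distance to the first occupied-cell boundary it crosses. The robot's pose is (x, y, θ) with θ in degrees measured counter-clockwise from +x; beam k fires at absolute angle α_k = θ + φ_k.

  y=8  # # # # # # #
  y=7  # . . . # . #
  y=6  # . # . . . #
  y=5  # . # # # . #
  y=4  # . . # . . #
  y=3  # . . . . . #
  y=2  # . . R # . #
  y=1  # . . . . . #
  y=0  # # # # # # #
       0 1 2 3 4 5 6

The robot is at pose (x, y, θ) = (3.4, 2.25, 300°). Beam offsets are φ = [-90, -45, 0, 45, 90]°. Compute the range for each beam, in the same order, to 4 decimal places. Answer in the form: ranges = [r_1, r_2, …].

beam 1: φ=-90°, α=210°
  cosα=-0.8660 sinα=-0.5000 | (3,2) | tMaxX 0.4619 tMaxY 0.5000 | tΔX 1.1547 tΔY 2.0000
    t=0.4619 [x] (2,2)
    t=0.5000 [y] (2,1)
    t=1.6166 [x] (1,1)
    t=2.5000 [y] (1,0) — stop
  → r_1 = 2.5000
beam 2: φ=-45°, α=255°
  cosα=-0.2588 sinα=-0.9659 | (3,2) | tMaxX 1.5455 tMaxY 0.2588 | tΔX 3.8637 tΔY 1.0353
    t=0.2588 [y] (3,1)
    t=1.2941 [y] (3,0) — stop
  → r_2 = 1.2941
beam 3: φ=0°, α=300°
  cosα=0.5000 sinα=-0.8660 | (3,2) | tMaxX 1.2000 tMaxY 0.2887 | tΔX 2.0000 tΔY 1.1547
    t=0.2887 [y] (3,1)
    t=1.2000 [x] (4,1)
    t=1.4434 [y] (4,0) — stop
  → r_3 = 1.4434
beam 4: φ=45°, α=345°
  cosα=0.9659 sinα=-0.2588 | (3,2) | tMaxX 0.6212 tMaxY 0.9659 | tΔX 1.0353 tΔY 3.8637
    t=0.6212 [x] (4,2) — stop
  → r_4 = 0.6212
beam 5: φ=90°, α=30°
  cosα=0.8660 sinα=0.5000 | (3,2) | tMaxX 0.6928 tMaxY 1.5000 | tΔX 1.1547 tΔY 2.0000
    t=0.6928 [x] (4,2) — stop
  → r_5 = 0.6928

ranges = [2.5000, 1.2941, 1.4434, 0.6212, 0.6928]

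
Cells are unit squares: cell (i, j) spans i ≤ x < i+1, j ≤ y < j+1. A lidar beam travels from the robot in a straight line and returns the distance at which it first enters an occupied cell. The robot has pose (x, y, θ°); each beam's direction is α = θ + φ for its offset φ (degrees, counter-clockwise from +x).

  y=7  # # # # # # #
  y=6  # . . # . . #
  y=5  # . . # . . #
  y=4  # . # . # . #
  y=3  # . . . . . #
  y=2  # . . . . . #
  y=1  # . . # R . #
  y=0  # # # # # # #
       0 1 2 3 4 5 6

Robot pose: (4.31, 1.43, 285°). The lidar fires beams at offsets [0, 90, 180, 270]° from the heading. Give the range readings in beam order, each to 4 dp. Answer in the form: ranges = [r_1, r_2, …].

ranges = [0.4452, 1.7496, 3.6959, 0.3209]

beam 1: φ=0°, α=285°
  direction (0.2588, -0.9659); cell (4,1); t to first gridline: x 2.6660, y 0.4452 (then +3.8637 / +1.0353)
    (4,0) via y @ 0.4452  # hit
  → r_1 = 0.4452
beam 2: φ=90°, α=15°
  direction (0.9659, 0.2588); cell (4,1); t to first gridline: x 0.7143, y 2.2023 (then +1.0353 / +3.8637)
    (5,1) via x @ 0.7143
    (6,1) via x @ 1.7496  # hit
  → r_2 = 1.7496
beam 3: φ=180°, α=105°
  direction (-0.2588, 0.9659); cell (4,1); t to first gridline: x 1.1977, y 0.5901 (then +3.8637 / +1.0353)
    (4,2) via y @ 0.5901
    (3,2) via x @ 1.1977
    (3,3) via y @ 1.6254
    (3,4) via y @ 2.6607
    (3,5) via y @ 3.6959  # hit
  → r_3 = 3.6959
beam 4: φ=270°, α=195°
  direction (-0.9659, -0.2588); cell (4,1); t to first gridline: x 0.3209, y 1.6614 (then +1.0353 / +3.8637)
    (3,1) via x @ 0.3209  # hit
  → r_4 = 0.3209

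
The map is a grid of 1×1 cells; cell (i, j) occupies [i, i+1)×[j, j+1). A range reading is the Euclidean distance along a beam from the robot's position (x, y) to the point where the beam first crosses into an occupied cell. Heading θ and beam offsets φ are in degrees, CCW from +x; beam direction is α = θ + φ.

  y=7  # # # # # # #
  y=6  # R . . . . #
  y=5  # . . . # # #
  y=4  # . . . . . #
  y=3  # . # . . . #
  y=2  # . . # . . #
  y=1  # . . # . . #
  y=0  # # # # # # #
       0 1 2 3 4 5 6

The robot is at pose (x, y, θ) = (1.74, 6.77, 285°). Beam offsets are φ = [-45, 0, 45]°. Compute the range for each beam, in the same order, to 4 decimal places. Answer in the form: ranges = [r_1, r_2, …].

beam 1: φ=-45°, α=240°
  d=(-0.5000,-0.8660)  start (1,6)  tX=1.4800 tY=0.8891  stride 1/|dx|=2.0000 1/|dy|=1.1547
    cross y-line → (1,5), t=0.8891
    cross x-line → (0,5), t=1.4800 (wall)
  → r_1 = 1.4800
beam 2: φ=0°, α=285°
  d=(0.2588,-0.9659)  start (1,6)  tX=1.0046 tY=0.7972  stride 1/|dx|=3.8637 1/|dy|=1.0353
    cross y-line → (1,5), t=0.7972
    cross x-line → (2,5), t=1.0046
    cross y-line → (2,4), t=1.8324
    cross y-line → (2,3), t=2.8677 (wall)
  → r_2 = 2.8677
beam 3: φ=45°, α=330°
  d=(0.8660,-0.5000)  start (1,6)  tX=0.3002 tY=1.5400  stride 1/|dx|=1.1547 1/|dy|=2.0000
    cross x-line → (2,6), t=0.3002
    cross x-line → (3,6), t=1.4549
    cross y-line → (3,5), t=1.5400
    cross x-line → (4,5), t=2.6096 (wall)
  → r_3 = 2.6096

ranges = [1.4800, 2.8677, 2.6096]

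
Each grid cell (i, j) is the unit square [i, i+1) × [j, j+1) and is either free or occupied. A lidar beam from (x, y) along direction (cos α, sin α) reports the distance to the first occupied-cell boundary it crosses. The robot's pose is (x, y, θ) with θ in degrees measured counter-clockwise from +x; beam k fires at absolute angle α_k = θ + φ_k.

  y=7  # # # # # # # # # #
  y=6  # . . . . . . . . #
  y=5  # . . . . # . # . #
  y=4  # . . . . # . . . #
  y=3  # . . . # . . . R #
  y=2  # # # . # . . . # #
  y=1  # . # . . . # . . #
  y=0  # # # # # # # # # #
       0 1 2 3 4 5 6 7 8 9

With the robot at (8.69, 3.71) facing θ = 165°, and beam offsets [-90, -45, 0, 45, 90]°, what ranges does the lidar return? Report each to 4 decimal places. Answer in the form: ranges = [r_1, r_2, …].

ranges = [1.1977, 1.4896, 2.7849, 5.4200, 0.7350]

beam 1: φ=-90°, α=75°
  dir = (cos 75°, sin 75°) = (0.2588, 0.9659); from cell (8,3)
  next x-line at t=1.1977, next y-line at t=0.3002; Δt_x=3.8637, Δt_y=1.0353
    y: enter (8,4) at t=0.3002
    x: enter (9,4) at t=1.1977 ← occupied
  → r_1 = 1.1977
beam 2: φ=-45°, α=120°
  dir = (cos 120°, sin 120°) = (-0.5000, 0.8660); from cell (8,3)
  next x-line at t=1.3800, next y-line at t=0.3349; Δt_x=2.0000, Δt_y=1.1547
    y: enter (8,4) at t=0.3349
    x: enter (7,4) at t=1.3800
    y: enter (7,5) at t=1.4896 ← occupied
  → r_2 = 1.4896
beam 3: φ=0°, α=165°
  dir = (cos 165°, sin 165°) = (-0.9659, 0.2588); from cell (8,3)
  next x-line at t=0.7143, next y-line at t=1.1205; Δt_x=1.0353, Δt_y=3.8637
    x: enter (7,3) at t=0.7143
    y: enter (7,4) at t=1.1205
    x: enter (6,4) at t=1.7496
    x: enter (5,4) at t=2.7849 ← occupied
  → r_3 = 2.7849
beam 4: φ=45°, α=210°
  dir = (cos 210°, sin 210°) = (-0.8660, -0.5000); from cell (8,3)
  next x-line at t=0.7967, next y-line at t=1.4200; Δt_x=1.1547, Δt_y=2.0000
    x: enter (7,3) at t=0.7967
    y: enter (7,2) at t=1.4200
    x: enter (6,2) at t=1.9514
    x: enter (5,2) at t=3.1061
    y: enter (5,1) at t=3.4200
    x: enter (4,1) at t=4.2608
    x: enter (3,1) at t=5.4155
    y: enter (3,0) at t=5.4200 ← occupied
  → r_4 = 5.4200
beam 5: φ=90°, α=255°
  dir = (cos 255°, sin 255°) = (-0.2588, -0.9659); from cell (8,3)
  next x-line at t=2.6660, next y-line at t=0.7350; Δt_x=3.8637, Δt_y=1.0353
    y: enter (8,2) at t=0.7350 ← occupied
  → r_5 = 0.7350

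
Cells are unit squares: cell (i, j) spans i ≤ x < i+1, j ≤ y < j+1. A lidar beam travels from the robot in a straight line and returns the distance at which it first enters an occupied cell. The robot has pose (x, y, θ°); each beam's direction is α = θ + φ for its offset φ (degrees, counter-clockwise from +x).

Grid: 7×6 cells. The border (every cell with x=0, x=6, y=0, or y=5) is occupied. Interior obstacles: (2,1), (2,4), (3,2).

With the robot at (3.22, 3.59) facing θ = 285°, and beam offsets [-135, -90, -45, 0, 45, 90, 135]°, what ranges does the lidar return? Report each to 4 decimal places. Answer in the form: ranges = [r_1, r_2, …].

beam 1: φ=-135°, α=150°
  cosα=-0.8660 sinα=0.5000 | (3,3) | tMaxX 0.2540 tMaxY 0.8200 | tΔX 1.1547 tΔY 2.0000
    t=0.2540 [x] (2,3)
    t=0.8200 [y] (2,4) — stop
  → r_1 = 0.8200
beam 2: φ=-90°, α=195°
  cosα=-0.9659 sinα=-0.2588 | (3,3) | tMaxX 0.2278 tMaxY 2.2796 | tΔX 1.0353 tΔY 3.8637
    t=0.2278 [x] (2,3)
    t=1.2630 [x] (1,3)
    t=2.2796 [y] (1,2)
    t=2.2983 [x] (0,2) — stop
  → r_2 = 2.2983
beam 3: φ=-45°, α=240°
  cosα=-0.5000 sinα=-0.8660 | (3,3) | tMaxX 0.4400 tMaxY 0.6813 | tΔX 2.0000 tΔY 1.1547
    t=0.4400 [x] (2,3)
    t=0.6813 [y] (2,2)
    t=1.8360 [y] (2,1) — stop
  → r_3 = 1.8360
beam 4: φ=0°, α=285°
  cosα=0.2588 sinα=-0.9659 | (3,3) | tMaxX 3.0137 tMaxY 0.6108 | tΔX 3.8637 tΔY 1.0353
    t=0.6108 [y] (3,2) — stop
  → r_4 = 0.6108
beam 5: φ=45°, α=330°
  cosα=0.8660 sinα=-0.5000 | (3,3) | tMaxX 0.9007 tMaxY 1.1800 | tΔX 1.1547 tΔY 2.0000
    t=0.9007 [x] (4,3)
    t=1.1800 [y] (4,2)
    t=2.0554 [x] (5,2)
    t=3.1800 [y] (5,1)
    t=3.2101 [x] (6,1) — stop
  → r_5 = 3.2101
beam 6: φ=90°, α=15°
  cosα=0.9659 sinα=0.2588 | (3,3) | tMaxX 0.8075 tMaxY 1.5841 | tΔX 1.0353 tΔY 3.8637
    t=0.8075 [x] (4,3)
    t=1.5841 [y] (4,4)
    t=1.8428 [x] (5,4)
    t=2.8781 [x] (6,4) — stop
  → r_6 = 2.8781
beam 7: φ=135°, α=60°
  cosα=0.5000 sinα=0.8660 | (3,3) | tMaxX 1.5600 tMaxY 0.4734 | tΔX 2.0000 tΔY 1.1547
    t=0.4734 [y] (3,4)
    t=1.5600 [x] (4,4)
    t=1.6281 [y] (4,5) — stop
  → r_7 = 1.6281

ranges = [0.8200, 2.2983, 1.8360, 0.6108, 3.2101, 2.8781, 1.6281]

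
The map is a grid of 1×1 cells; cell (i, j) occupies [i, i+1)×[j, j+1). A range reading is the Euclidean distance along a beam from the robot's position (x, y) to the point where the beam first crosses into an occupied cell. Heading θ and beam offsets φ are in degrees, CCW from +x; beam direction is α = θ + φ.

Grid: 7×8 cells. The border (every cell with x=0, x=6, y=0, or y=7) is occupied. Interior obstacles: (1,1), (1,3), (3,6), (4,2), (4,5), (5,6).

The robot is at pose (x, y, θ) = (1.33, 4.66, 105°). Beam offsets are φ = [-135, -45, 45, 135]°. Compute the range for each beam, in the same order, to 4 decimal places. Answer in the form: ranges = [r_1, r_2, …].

ranges = [3.3200, 2.7020, 0.3811, 0.6600]

beam 1: φ=-135°, α=330°
  direction (0.8660, -0.5000); cell (1,4); t to first gridline: x 0.7736, y 1.3200 (then +1.1547 / +2.0000)
    (2,4) via x @ 0.7736
    (2,3) via y @ 1.3200
    (3,3) via x @ 1.9283
    (4,3) via x @ 3.0831
    (4,2) via y @ 3.3200  # hit
  → r_1 = 3.3200
beam 2: φ=-45°, α=60°
  direction (0.5000, 0.8660); cell (1,4); t to first gridline: x 1.3400, y 0.3926 (then +2.0000 / +1.1547)
    (1,5) via y @ 0.3926
    (2,5) via x @ 1.3400
    (2,6) via y @ 1.5473
    (2,7) via y @ 2.7020  # hit
  → r_2 = 2.7020
beam 3: φ=45°, α=150°
  direction (-0.8660, 0.5000); cell (1,4); t to first gridline: x 0.3811, y 0.6800 (then +1.1547 / +2.0000)
    (0,4) via x @ 0.3811  # hit
  → r_3 = 0.3811
beam 4: φ=135°, α=240°
  direction (-0.5000, -0.8660); cell (1,4); t to first gridline: x 0.6600, y 0.7621 (then +2.0000 / +1.1547)
    (0,4) via x @ 0.6600  # hit
  → r_4 = 0.6600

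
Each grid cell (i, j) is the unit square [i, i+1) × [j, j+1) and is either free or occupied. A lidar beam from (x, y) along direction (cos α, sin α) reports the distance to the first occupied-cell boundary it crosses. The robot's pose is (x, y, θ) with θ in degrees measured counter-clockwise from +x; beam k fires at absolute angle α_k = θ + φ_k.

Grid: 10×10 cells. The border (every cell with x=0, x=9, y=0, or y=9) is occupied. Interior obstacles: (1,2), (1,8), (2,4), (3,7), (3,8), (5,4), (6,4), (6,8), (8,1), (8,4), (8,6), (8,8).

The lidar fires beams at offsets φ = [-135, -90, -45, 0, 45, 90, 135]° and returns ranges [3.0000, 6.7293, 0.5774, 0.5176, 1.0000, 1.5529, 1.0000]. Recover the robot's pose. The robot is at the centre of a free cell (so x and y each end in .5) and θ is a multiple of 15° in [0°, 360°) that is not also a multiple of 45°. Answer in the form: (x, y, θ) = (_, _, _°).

(x, y, θ) = (2.5, 7.5, 15°)

The pose lattice has 52·16 = 832 candidates. Test each by forward raycasting.
  (4.5, 2.5, 285°): beam 1 = 4.0415 ≠ 3.0000 ✗
  (4.5, 5.5, 120°): beam 1 = 1.9319 ≠ 3.0000 ✗
  (3.5, 4.5, 165°): beam 1 = 6.3509 ≠ 3.0000 ✗
  (1.5, 5.5, 120°): beam 1 = 3.6235 ≠ 3.0000 ✗
  …
  (2.5, 7.5, 15°): r_1=3.0000, r_2=6.7293, r_3=0.5774, r_4=0.5176, r_5=1.0000, r_6=1.5529, r_7=1.0000 — all match ✓
No second candidate reproduces the full scan.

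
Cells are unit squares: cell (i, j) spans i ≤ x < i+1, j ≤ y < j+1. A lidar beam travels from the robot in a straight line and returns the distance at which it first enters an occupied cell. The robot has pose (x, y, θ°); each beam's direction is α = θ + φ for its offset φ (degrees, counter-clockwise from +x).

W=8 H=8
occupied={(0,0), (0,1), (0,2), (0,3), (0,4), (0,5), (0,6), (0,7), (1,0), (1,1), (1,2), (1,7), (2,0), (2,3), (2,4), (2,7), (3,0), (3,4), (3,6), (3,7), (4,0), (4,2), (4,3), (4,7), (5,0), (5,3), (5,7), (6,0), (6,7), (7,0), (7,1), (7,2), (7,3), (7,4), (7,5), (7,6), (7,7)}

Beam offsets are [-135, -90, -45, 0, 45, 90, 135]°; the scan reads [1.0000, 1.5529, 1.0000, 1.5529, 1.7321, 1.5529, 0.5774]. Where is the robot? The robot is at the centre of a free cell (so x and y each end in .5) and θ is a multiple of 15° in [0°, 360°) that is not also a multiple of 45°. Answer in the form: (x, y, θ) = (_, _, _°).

(x, y, θ) = (3.5, 2.5, 195°)

The pose lattice has 27·16 = 432 candidates. Test each by forward raycasting.
  (2.5, 5.5, 30°): beam 1 = 0.5176 ≠ 1.0000 ✗
  (3.5, 5.5, 165°): beam 1 = 3.0000 ≠ 1.0000 ✗
  (6.5, 3.5, 150°): beam 1 = 0.5176 ≠ 1.0000 ✗
  (5.5, 2.5, 255°): beam 1 = 0.5774 ≠ 1.0000 ✗
  …
  (3.5, 2.5, 195°): r_1=1.0000, r_2=1.5529, r_3=1.0000, r_4=1.5529, r_5=1.7321, r_6=1.5529, r_7=0.5774 — all match ✓
Unique over the lattice → pose = (3.5, 2.5, 195°).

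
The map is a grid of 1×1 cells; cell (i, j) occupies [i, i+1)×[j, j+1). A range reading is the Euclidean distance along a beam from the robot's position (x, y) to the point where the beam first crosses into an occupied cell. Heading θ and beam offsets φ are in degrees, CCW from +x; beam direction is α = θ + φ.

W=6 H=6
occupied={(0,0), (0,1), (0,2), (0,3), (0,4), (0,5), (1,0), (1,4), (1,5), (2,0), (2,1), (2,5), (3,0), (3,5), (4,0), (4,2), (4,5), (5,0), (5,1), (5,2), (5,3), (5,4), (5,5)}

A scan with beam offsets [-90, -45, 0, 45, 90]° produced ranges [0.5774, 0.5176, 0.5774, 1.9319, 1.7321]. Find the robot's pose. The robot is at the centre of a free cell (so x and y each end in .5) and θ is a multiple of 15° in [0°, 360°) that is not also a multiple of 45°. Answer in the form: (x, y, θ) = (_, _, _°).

(x, y, θ) = (1.5, 3.5, 210°)

The pose lattice has 13·16 = 208 candidates. Test each by forward raycasting.
  (4.5, 1.5, 120°): beam 4 = 1.5529 ≠ 1.9319 ✗
  (1.5, 3.5, 75°): beam 1 = 2.5882 ≠ 0.5774 ✗
  (2.5, 3.5, 165°): beam 1 = 1.5529 ≠ 0.5774 ✗
  (2.5, 4.5, 165°): beam 1 = 0.5176 ≠ 0.5774 ✗
  …
  (1.5, 3.5, 210°): r_1=0.5774, r_2=0.5176, r_3=0.5774, r_4=1.9319, r_5=1.7321 — all match ✓
Only this pose fits every beam.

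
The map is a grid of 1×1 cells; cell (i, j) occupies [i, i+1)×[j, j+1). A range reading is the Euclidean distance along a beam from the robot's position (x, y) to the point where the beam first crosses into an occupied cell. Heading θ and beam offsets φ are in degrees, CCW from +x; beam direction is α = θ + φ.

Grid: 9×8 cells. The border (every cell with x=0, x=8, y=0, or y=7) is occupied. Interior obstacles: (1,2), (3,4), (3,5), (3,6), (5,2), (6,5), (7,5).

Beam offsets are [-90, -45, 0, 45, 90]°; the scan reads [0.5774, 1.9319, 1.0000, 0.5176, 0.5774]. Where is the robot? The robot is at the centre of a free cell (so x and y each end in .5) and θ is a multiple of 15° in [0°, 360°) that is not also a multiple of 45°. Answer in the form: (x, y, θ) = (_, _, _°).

(x, y, θ) = (7.5, 6.5, 210°)

The pose lattice has 35·16 = 560 candidates. Test each by forward raycasting.
  (7.5, 3.5, 285°): beam 1 = 1.9319 ≠ 0.5774 ✗
  (2.5, 2.5, 60°): beam 1 = 3.0000 ≠ 0.5774 ✗
  (5.5, 1.5, 120°): beam 1 = 2.8868 ≠ 0.5774 ✗
  …
  (7.5, 6.5, 210°): r_1=0.5774, r_2=1.9319, r_3=1.0000, r_4=0.5176, r_5=0.5774 — all match ✓
Unique over the lattice → pose = (7.5, 6.5, 210°).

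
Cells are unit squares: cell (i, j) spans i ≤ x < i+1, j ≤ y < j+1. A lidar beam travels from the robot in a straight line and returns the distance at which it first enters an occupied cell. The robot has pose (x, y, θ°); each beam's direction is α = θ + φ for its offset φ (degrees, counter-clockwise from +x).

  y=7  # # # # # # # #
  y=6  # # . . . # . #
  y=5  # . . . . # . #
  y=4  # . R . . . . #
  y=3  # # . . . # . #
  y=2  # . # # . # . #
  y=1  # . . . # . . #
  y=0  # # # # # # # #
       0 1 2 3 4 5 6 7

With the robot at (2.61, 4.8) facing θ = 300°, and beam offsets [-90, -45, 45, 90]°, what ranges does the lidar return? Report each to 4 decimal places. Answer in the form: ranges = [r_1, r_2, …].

ranges = [1.6000, 1.8635, 3.0910, 2.7597]

beam 1: φ=-90°, α=210°
  d=(-0.8660,-0.5000)  start (2,4)  tX=0.7044 tY=1.6000  stride 1/|dx|=1.1547 1/|dy|=2.0000
    cross x-line → (1,4), t=0.7044
    cross y-line → (1,3), t=1.6000 (wall)
  → r_1 = 1.6000
beam 2: φ=-45°, α=255°
  d=(-0.2588,-0.9659)  start (2,4)  tX=2.3569 tY=0.8282  stride 1/|dx|=3.8637 1/|dy|=1.0353
    cross y-line → (2,3), t=0.8282
    cross y-line → (2,2), t=1.8635 (wall)
  → r_2 = 1.8635
beam 3: φ=45°, α=345°
  d=(0.9659,-0.2588)  start (2,4)  tX=0.4038 tY=3.0910  stride 1/|dx|=1.0353 1/|dy|=3.8637
    cross x-line → (3,4), t=0.4038
    cross x-line → (4,4), t=1.4390
    cross x-line → (5,4), t=2.4743
    cross y-line → (5,3), t=3.0910 (wall)
  → r_3 = 3.0910
beam 4: φ=90°, α=30°
  d=(0.8660,0.5000)  start (2,4)  tX=0.4503 tY=0.4000  stride 1/|dx|=1.1547 1/|dy|=2.0000
    cross y-line → (2,5), t=0.4000
    cross x-line → (3,5), t=0.4503
    cross x-line → (4,5), t=1.6050
    cross y-line → (4,6), t=2.4000
    cross x-line → (5,6), t=2.7597 (wall)
  → r_4 = 2.7597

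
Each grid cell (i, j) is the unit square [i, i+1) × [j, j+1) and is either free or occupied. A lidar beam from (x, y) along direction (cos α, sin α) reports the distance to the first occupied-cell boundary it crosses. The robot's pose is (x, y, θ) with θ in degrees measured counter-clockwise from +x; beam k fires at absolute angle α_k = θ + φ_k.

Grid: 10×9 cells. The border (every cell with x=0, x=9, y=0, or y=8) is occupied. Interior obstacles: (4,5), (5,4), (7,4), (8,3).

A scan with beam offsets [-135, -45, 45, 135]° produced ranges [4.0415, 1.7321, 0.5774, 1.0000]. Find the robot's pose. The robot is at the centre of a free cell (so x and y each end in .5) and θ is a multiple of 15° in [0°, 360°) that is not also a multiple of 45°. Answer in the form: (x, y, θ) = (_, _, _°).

Enumerate (i+0.5, j+0.5, θ) over the 52 free cells and 16 admissible headings. For each, cast all 4 beams and compare to the given ranges.
  (3.5, 2.5, 105°): beam 1 = 3.0000 ≠ 4.0415 ✗
  (6.5, 5.5, 30°): beam 1 = 4.6587 ≠ 4.0415 ✗
  (3.5, 2.5, 120°): beam 1 = 5.6940 ≠ 4.0415 ✗
  …
  (2.5, 1.5, 195°): r_1=4.0415, r_2=1.7321, r_3=0.5774, r_4=1.0000 — all match ✓
Only this pose fits every beam.

(x, y, θ) = (2.5, 1.5, 195°)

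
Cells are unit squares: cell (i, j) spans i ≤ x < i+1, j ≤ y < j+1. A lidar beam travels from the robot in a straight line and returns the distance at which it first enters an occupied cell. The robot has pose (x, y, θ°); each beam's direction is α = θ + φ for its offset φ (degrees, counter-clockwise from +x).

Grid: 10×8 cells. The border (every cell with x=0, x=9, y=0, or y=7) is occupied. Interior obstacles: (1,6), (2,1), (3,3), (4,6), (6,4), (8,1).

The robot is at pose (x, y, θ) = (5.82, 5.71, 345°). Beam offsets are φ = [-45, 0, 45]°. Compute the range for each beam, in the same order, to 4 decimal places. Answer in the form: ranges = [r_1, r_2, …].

beam 1: φ=-45°, α=300°
  dir = (cos 300°, sin 300°) = (0.5000, -0.8660); from cell (5,5)
  next x-line at t=0.3600, next y-line at t=0.8198; Δt_x=2.0000, Δt_y=1.1547
    x: enter (6,5) at t=0.3600
    y: enter (6,4) at t=0.8198 ← occupied
  → r_1 = 0.8198
beam 2: φ=0°, α=345°
  dir = (cos 345°, sin 345°) = (0.9659, -0.2588); from cell (5,5)
  next x-line at t=0.1863, next y-line at t=2.7432; Δt_x=1.0353, Δt_y=3.8637
    x: enter (6,5) at t=0.1863
    x: enter (7,5) at t=1.2216
    x: enter (8,5) at t=2.2569
    y: enter (8,4) at t=2.7432
    x: enter (9,4) at t=3.2922 ← occupied
  → r_2 = 3.2922
beam 3: φ=45°, α=30°
  dir = (cos 30°, sin 30°) = (0.8660, 0.5000); from cell (5,5)
  next x-line at t=0.2078, next y-line at t=0.5800; Δt_x=1.1547, Δt_y=2.0000
    x: enter (6,5) at t=0.2078
    y: enter (6,6) at t=0.5800
    x: enter (7,6) at t=1.3625
    x: enter (8,6) at t=2.5172
    y: enter (8,7) at t=2.5800 ← occupied
  → r_3 = 2.5800

ranges = [0.8198, 3.2922, 2.5800]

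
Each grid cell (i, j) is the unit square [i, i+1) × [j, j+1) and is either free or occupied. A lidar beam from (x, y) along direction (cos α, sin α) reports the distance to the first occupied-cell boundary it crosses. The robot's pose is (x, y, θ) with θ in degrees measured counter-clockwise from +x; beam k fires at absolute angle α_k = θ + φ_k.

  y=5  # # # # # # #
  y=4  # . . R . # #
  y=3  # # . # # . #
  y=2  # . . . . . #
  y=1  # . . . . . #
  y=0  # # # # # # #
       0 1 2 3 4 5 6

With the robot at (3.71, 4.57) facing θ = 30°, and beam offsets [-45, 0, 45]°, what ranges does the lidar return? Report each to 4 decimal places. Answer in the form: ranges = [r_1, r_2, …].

beam 1: φ=-45°, α=345°
  dir = (cos 345°, sin 345°) = (0.9659, -0.2588); from cell (3,4)
  next x-line at t=0.3002, next y-line at t=2.2023; Δt_x=1.0353, Δt_y=3.8637
    x: enter (4,4) at t=0.3002
    x: enter (5,4) at t=1.3355 ← occupied
  → r_1 = 1.3355
beam 2: φ=0°, α=30°
  dir = (cos 30°, sin 30°) = (0.8660, 0.5000); from cell (3,4)
  next x-line at t=0.3349, next y-line at t=0.8600; Δt_x=1.1547, Δt_y=2.0000
    x: enter (4,4) at t=0.3349
    y: enter (4,5) at t=0.8600 ← occupied
  → r_2 = 0.8600
beam 3: φ=45°, α=75°
  dir = (cos 75°, sin 75°) = (0.2588, 0.9659); from cell (3,4)
  next x-line at t=1.1205, next y-line at t=0.4452; Δt_x=3.8637, Δt_y=1.0353
    y: enter (3,5) at t=0.4452 ← occupied
  → r_3 = 0.4452

ranges = [1.3355, 0.8600, 0.4452]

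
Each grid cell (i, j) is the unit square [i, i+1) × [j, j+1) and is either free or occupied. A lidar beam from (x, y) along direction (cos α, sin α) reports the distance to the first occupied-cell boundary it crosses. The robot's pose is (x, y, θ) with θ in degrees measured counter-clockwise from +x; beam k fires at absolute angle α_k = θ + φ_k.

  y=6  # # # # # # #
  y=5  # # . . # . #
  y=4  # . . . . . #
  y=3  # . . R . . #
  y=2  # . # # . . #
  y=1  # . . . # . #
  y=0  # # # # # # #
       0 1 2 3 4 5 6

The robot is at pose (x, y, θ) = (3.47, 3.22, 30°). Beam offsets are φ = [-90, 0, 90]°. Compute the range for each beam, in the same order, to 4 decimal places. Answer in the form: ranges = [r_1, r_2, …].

ranges = [0.2540, 2.9214, 2.9400]

beam 1: φ=-90°, α=300°
  d=(0.5000,-0.8660)  start (3,3)  tX=1.0600 tY=0.2540  stride 1/|dx|=2.0000 1/|dy|=1.1547
    cross y-line → (3,2), t=0.2540 (wall)
  → r_1 = 0.2540
beam 2: φ=0°, α=30°
  d=(0.8660,0.5000)  start (3,3)  tX=0.6120 tY=1.5600  stride 1/|dx|=1.1547 1/|dy|=2.0000
    cross x-line → (4,3), t=0.6120
    cross y-line → (4,4), t=1.5600
    cross x-line → (5,4), t=1.7667
    cross x-line → (6,4), t=2.9214 (wall)
  → r_2 = 2.9214
beam 3: φ=90°, α=120°
  d=(-0.5000,0.8660)  start (3,3)  tX=0.9400 tY=0.9007  stride 1/|dx|=2.0000 1/|dy|=1.1547
    cross y-line → (3,4), t=0.9007
    cross x-line → (2,4), t=0.9400
    cross y-line → (2,5), t=2.0554
    cross x-line → (1,5), t=2.9400 (wall)
  → r_3 = 2.9400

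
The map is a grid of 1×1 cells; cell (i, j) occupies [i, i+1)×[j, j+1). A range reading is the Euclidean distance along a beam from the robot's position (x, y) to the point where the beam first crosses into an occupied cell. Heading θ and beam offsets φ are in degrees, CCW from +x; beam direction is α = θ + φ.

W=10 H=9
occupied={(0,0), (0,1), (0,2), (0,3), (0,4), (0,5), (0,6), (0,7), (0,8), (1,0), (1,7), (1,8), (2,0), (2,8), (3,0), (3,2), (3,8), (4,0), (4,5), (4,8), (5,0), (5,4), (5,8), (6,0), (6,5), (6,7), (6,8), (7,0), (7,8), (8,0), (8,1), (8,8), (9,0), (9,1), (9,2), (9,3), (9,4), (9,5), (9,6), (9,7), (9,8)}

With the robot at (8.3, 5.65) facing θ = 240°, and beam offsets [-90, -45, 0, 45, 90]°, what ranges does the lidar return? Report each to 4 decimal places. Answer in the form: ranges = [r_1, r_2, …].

ranges = [4.7000, 1.3459, 5.3694, 2.7046, 0.8083]

beam 1: φ=-90°, α=150°
  direction (-0.8660, 0.5000); cell (8,5); t to first gridline: x 0.3464, y 0.7000 (then +1.1547 / +2.0000)
    (7,5) via x @ 0.3464
    (7,6) via y @ 0.7000
    (6,6) via x @ 1.5011
    (5,6) via x @ 2.6558
    (5,7) via y @ 2.7000
    (4,7) via x @ 3.8105
    (4,8) via y @ 4.7000  # hit
  → r_1 = 4.7000
beam 2: φ=-45°, α=195°
  direction (-0.9659, -0.2588); cell (8,5); t to first gridline: x 0.3106, y 2.5114 (then +1.0353 / +3.8637)
    (7,5) via x @ 0.3106
    (6,5) via x @ 1.3459  # hit
  → r_2 = 1.3459
beam 3: φ=0°, α=240°
  direction (-0.5000, -0.8660); cell (8,5); t to first gridline: x 0.6000, y 0.7506 (then +2.0000 / +1.1547)
    (7,5) via x @ 0.6000
    (7,4) via y @ 0.7506
    (7,3) via y @ 1.9053
    (6,3) via x @ 2.6000
    (6,2) via y @ 3.0600
    (6,1) via y @ 4.2147
    (5,1) via x @ 4.6000
    (5,0) via y @ 5.3694  # hit
  → r_3 = 5.3694
beam 4: φ=45°, α=285°
  direction (0.2588, -0.9659); cell (8,5); t to first gridline: x 2.7046, y 0.6729 (then +3.8637 / +1.0353)
    (8,4) via y @ 0.6729
    (8,3) via y @ 1.7082
    (9,3) via x @ 2.7046  # hit
  → r_4 = 2.7046
beam 5: φ=90°, α=330°
  direction (0.8660, -0.5000); cell (8,5); t to first gridline: x 0.8083, y 1.3000 (then +1.1547 / +2.0000)
    (9,5) via x @ 0.8083  # hit
  → r_5 = 0.8083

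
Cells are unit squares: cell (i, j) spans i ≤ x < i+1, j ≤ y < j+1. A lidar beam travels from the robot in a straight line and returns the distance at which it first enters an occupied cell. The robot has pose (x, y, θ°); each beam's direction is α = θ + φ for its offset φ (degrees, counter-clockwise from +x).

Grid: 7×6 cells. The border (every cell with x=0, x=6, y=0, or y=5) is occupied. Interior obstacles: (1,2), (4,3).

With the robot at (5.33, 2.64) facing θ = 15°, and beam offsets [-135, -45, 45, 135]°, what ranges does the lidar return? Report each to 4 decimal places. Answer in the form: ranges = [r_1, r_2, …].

beam 1: φ=-135°, α=240°
  direction (-0.5000, -0.8660); cell (5,2); t to first gridline: x 0.6600, y 0.7390 (then +2.0000 / +1.1547)
    (4,2) via x @ 0.6600
    (4,1) via y @ 0.7390
    (4,0) via y @ 1.8937  # hit
  → r_1 = 1.8937
beam 2: φ=-45°, α=330°
  direction (0.8660, -0.5000); cell (5,2); t to first gridline: x 0.7736, y 1.2800 (then +1.1547 / +2.0000)
    (6,2) via x @ 0.7736  # hit
  → r_2 = 0.7736
beam 3: φ=45°, α=60°
  direction (0.5000, 0.8660); cell (5,2); t to first gridline: x 1.3400, y 0.4157 (then +2.0000 / +1.1547)
    (5,3) via y @ 0.4157
    (6,3) via x @ 1.3400  # hit
  → r_3 = 1.3400
beam 4: φ=135°, α=150°
  direction (-0.8660, 0.5000); cell (5,2); t to first gridline: x 0.3811, y 0.7200 (then +1.1547 / +2.0000)
    (4,2) via x @ 0.3811
    (4,3) via y @ 0.7200  # hit
  → r_4 = 0.7200

ranges = [1.8937, 0.7736, 1.3400, 0.7200]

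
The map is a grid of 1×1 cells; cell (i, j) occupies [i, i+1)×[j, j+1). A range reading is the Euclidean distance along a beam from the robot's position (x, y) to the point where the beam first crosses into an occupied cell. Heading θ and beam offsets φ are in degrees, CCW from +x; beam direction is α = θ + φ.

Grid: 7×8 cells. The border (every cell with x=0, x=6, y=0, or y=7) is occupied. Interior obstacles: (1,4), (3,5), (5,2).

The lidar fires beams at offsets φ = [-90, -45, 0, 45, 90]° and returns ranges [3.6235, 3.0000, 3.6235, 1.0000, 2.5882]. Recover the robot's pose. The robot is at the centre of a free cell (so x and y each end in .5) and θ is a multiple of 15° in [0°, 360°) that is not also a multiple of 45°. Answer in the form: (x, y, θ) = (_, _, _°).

The pose lattice has 27·16 = 432 candidates. Test each by forward raycasting.
  (2.5, 1.5, 330°): beam 1 = 0.5774 ≠ 3.6235 ✗
  (4.5, 6.5, 150°): beam 1 = 0.5774 ≠ 3.6235 ✗
  (3.5, 1.5, 195°): beam 1 = 5.6940 ≠ 3.6235 ✗
  (4.5, 2.5, 300°): beam 1 = 3.0000 ≠ 3.6235 ✗
  (5.5, 3.5, 210°): beam 1 = 4.0415 ≠ 3.6235 ✗
  …
  (2.5, 4.5, 15°): r_1=3.6235, r_2=3.0000, r_3=3.6235, r_4=1.0000, r_5=2.5882 — all match ✓
Only this pose fits every beam.

(x, y, θ) = (2.5, 4.5, 15°)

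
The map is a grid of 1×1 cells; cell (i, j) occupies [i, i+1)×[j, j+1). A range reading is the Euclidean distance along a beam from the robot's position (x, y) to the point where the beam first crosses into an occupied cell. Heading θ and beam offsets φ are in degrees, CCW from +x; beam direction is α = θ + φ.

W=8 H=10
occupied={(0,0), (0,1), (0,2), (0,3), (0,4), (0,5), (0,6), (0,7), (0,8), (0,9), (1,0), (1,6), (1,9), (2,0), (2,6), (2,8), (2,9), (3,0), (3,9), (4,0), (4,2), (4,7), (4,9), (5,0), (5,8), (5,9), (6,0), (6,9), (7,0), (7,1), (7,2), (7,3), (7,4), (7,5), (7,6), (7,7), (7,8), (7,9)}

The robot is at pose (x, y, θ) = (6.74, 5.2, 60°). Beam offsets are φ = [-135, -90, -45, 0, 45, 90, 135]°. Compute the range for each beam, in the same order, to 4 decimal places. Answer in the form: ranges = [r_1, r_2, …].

beam 1: φ=-135°, α=285°
  cosα=0.2588 sinα=-0.9659 | (6,5) | tMaxX 1.0046 tMaxY 0.2071 | tΔX 3.8637 tΔY 1.0353
    t=0.2071 [y] (6,4)
    t=1.0046 [x] (7,4) — stop
  → r_1 = 1.0046
beam 2: φ=-90°, α=330°
  cosα=0.8660 sinα=-0.5000 | (6,5) | tMaxX 0.3002 tMaxY 0.4000 | tΔX 1.1547 tΔY 2.0000
    t=0.3002 [x] (7,5) — stop
  → r_2 = 0.3002
beam 3: φ=-45°, α=15°
  cosα=0.9659 sinα=0.2588 | (6,5) | tMaxX 0.2692 tMaxY 3.0910 | tΔX 1.0353 tΔY 3.8637
    t=0.2692 [x] (7,5) — stop
  → r_3 = 0.2692
beam 4: φ=0°, α=60°
  cosα=0.5000 sinα=0.8660 | (6,5) | tMaxX 0.5200 tMaxY 0.9238 | tΔX 2.0000 tΔY 1.1547
    t=0.5200 [x] (7,5) — stop
  → r_4 = 0.5200
beam 5: φ=45°, α=105°
  cosα=-0.2588 sinα=0.9659 | (6,5) | tMaxX 2.8591 tMaxY 0.8282 | tΔX 3.8637 tΔY 1.0353
    t=0.8282 [y] (6,6)
    t=1.8635 [y] (6,7)
    t=2.8591 [x] (5,7)
    t=2.8988 [y] (5,8) — stop
  → r_5 = 2.8988
beam 6: φ=90°, α=150°
  cosα=-0.8660 sinα=0.5000 | (6,5) | tMaxX 0.8545 tMaxY 1.6000 | tΔX 1.1547 tΔY 2.0000
    t=0.8545 [x] (5,5)
    t=1.6000 [y] (5,6)
    t=2.0092 [x] (4,6)
    t=3.1639 [x] (3,6)
    t=3.6000 [y] (3,7)
    t=4.3186 [x] (2,7)
    t=5.4733 [x] (1,7)
    t=5.6000 [y] (1,8)
    t=6.6280 [x] (0,8) — stop
  → r_6 = 6.6280
beam 7: φ=135°, α=195°
  cosα=-0.9659 sinα=-0.2588 | (6,5) | tMaxX 0.7661 tMaxY 0.7727 | tΔX 1.0353 tΔY 3.8637
    t=0.7661 [x] (5,5)
    t=0.7727 [y] (5,4)
    t=1.8014 [x] (4,4)
    t=2.8367 [x] (3,4)
    t=3.8719 [x] (2,4)
    t=4.6364 [y] (2,3)
    t=4.9072 [x] (1,3)
    t=5.9425 [x] (0,3) — stop
  → r_7 = 5.9425

ranges = [1.0046, 0.3002, 0.2692, 0.5200, 2.8988, 6.6280, 5.9425]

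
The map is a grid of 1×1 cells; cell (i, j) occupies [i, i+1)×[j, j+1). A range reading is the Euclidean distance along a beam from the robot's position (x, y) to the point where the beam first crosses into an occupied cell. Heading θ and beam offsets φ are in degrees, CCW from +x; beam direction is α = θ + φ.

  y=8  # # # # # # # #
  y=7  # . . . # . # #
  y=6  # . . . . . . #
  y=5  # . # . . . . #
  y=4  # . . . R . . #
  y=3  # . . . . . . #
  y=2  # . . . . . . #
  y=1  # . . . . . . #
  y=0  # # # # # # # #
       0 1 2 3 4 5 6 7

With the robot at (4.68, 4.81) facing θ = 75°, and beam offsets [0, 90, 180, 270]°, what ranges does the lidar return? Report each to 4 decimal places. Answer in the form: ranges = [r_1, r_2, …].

beam 1: φ=0°, α=75°
  direction (0.2588, 0.9659); cell (4,4); t to first gridline: x 1.2364, y 0.1967 (then +3.8637 / +1.0353)
    (4,5) via y @ 0.1967
    (4,6) via y @ 1.2320
    (5,6) via x @ 1.2364
    (5,7) via y @ 2.2673
    (5,8) via y @ 3.3025  # hit
  → r_1 = 3.3025
beam 2: φ=90°, α=165°
  direction (-0.9659, 0.2588); cell (4,4); t to first gridline: x 0.7040, y 0.7341 (then +1.0353 / +3.8637)
    (3,4) via x @ 0.7040
    (3,5) via y @ 0.7341
    (2,5) via x @ 1.7393  # hit
  → r_2 = 1.7393
beam 3: φ=180°, α=255°
  direction (-0.2588, -0.9659); cell (4,4); t to first gridline: x 2.6273, y 0.8386 (then +3.8637 / +1.0353)
    (4,3) via y @ 0.8386
    (4,2) via y @ 1.8738
    (3,2) via x @ 2.6273
    (3,1) via y @ 2.9091
    (3,0) via y @ 3.9444  # hit
  → r_3 = 3.9444
beam 4: φ=270°, α=345°
  direction (0.9659, -0.2588); cell (4,4); t to first gridline: x 0.3313, y 3.1296 (then +1.0353 / +3.8637)
    (5,4) via x @ 0.3313
    (6,4) via x @ 1.3666
    (7,4) via x @ 2.4018  # hit
  → r_4 = 2.4018

ranges = [3.3025, 1.7393, 3.9444, 2.4018]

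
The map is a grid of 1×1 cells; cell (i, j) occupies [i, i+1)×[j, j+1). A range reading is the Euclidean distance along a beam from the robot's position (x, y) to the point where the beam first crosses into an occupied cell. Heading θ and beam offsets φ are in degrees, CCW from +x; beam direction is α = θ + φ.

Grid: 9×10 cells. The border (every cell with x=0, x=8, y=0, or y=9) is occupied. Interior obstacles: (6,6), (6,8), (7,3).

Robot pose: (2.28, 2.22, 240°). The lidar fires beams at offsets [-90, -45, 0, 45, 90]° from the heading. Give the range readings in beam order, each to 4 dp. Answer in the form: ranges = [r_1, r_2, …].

ranges = [1.4780, 1.3252, 1.4087, 1.2630, 2.4400]

beam 1: φ=-90°, α=150°
  d=(-0.8660,0.5000)  start (2,2)  tX=0.3233 tY=1.5600  stride 1/|dx|=1.1547 1/|dy|=2.0000
    cross x-line → (1,2), t=0.3233
    cross x-line → (0,2), t=1.4780 (wall)
  → r_1 = 1.4780
beam 2: φ=-45°, α=195°
  d=(-0.9659,-0.2588)  start (2,2)  tX=0.2899 tY=0.8500  stride 1/|dx|=1.0353 1/|dy|=3.8637
    cross x-line → (1,2), t=0.2899
    cross y-line → (1,1), t=0.8500
    cross x-line → (0,1), t=1.3252 (wall)
  → r_2 = 1.3252
beam 3: φ=0°, α=240°
  d=(-0.5000,-0.8660)  start (2,2)  tX=0.5600 tY=0.2540  stride 1/|dx|=2.0000 1/|dy|=1.1547
    cross y-line → (2,1), t=0.2540
    cross x-line → (1,1), t=0.5600
    cross y-line → (1,0), t=1.4087 (wall)
  → r_3 = 1.4087
beam 4: φ=45°, α=285°
  d=(0.2588,-0.9659)  start (2,2)  tX=2.7819 tY=0.2278  stride 1/|dx|=3.8637 1/|dy|=1.0353
    cross y-line → (2,1), t=0.2278
    cross y-line → (2,0), t=1.2630 (wall)
  → r_4 = 1.2630
beam 5: φ=90°, α=330°
  d=(0.8660,-0.5000)  start (2,2)  tX=0.8314 tY=0.4400  stride 1/|dx|=1.1547 1/|dy|=2.0000
    cross y-line → (2,1), t=0.4400
    cross x-line → (3,1), t=0.8314
    cross x-line → (4,1), t=1.9861
    cross y-line → (4,0), t=2.4400 (wall)
  → r_5 = 2.4400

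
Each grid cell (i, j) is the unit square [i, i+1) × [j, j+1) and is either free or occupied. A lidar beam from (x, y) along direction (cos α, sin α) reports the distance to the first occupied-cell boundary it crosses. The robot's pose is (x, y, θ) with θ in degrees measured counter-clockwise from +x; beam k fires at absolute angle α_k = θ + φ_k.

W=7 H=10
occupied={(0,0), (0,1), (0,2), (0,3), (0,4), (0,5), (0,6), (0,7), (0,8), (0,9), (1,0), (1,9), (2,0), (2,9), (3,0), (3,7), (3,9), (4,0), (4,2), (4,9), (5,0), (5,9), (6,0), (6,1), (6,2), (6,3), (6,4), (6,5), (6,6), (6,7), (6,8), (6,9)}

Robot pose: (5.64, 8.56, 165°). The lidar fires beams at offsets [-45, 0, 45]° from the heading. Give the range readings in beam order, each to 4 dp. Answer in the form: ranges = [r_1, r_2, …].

beam 1: φ=-45°, α=120°
  direction (-0.5000, 0.8660); cell (5,8); t to first gridline: x 1.2800, y 0.5081 (then +2.0000 / +1.1547)
    (5,9) via y @ 0.5081  # hit
  → r_1 = 0.5081
beam 2: φ=0°, α=165°
  direction (-0.9659, 0.2588); cell (5,8); t to first gridline: x 0.6626, y 1.7000 (then +1.0353 / +3.8637)
    (4,8) via x @ 0.6626
    (3,8) via x @ 1.6979
    (3,9) via y @ 1.7000  # hit
  → r_2 = 1.7000
beam 3: φ=45°, α=210°
  direction (-0.8660, -0.5000); cell (5,8); t to first gridline: x 0.7390, y 1.1200 (then +1.1547 / +2.0000)
    (4,8) via x @ 0.7390
    (4,7) via y @ 1.1200
    (3,7) via x @ 1.8937  # hit
  → r_3 = 1.8937

ranges = [0.5081, 1.7000, 1.8937]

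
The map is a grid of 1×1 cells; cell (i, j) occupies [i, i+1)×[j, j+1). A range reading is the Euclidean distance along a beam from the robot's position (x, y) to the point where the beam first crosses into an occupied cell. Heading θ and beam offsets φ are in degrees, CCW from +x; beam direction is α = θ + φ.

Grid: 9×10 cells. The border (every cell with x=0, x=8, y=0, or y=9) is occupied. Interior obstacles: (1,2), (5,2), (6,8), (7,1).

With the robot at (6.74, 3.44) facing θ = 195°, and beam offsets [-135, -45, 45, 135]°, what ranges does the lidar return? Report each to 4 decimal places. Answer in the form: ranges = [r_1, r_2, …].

beam 1: φ=-135°, α=60°
  dir = (cos 60°, sin 60°) = (0.5000, 0.8660); from cell (6,3)
  next x-line at t=0.5200, next y-line at t=0.6466; Δt_x=2.0000, Δt_y=1.1547
    x: enter (7,3) at t=0.5200
    y: enter (7,4) at t=0.6466
    y: enter (7,5) at t=1.8013
    x: enter (8,5) at t=2.5200 ← occupied
  → r_1 = 2.5200
beam 2: φ=-45°, α=150°
  dir = (cos 150°, sin 150°) = (-0.8660, 0.5000); from cell (6,3)
  next x-line at t=0.8545, next y-line at t=1.1200; Δt_x=1.1547, Δt_y=2.0000
    x: enter (5,3) at t=0.8545
    y: enter (5,4) at t=1.1200
    x: enter (4,4) at t=2.0092
    y: enter (4,5) at t=3.1200
    x: enter (3,5) at t=3.1639
    x: enter (2,5) at t=4.3186
    y: enter (2,6) at t=5.1200
    x: enter (1,6) at t=5.4733
    x: enter (0,6) at t=6.6280 ← occupied
  → r_2 = 6.6280
beam 3: φ=45°, α=240°
  dir = (cos 240°, sin 240°) = (-0.5000, -0.8660); from cell (6,3)
  next x-line at t=1.4800, next y-line at t=0.5081; Δt_x=2.0000, Δt_y=1.1547
    y: enter (6,2) at t=0.5081
    x: enter (5,2) at t=1.4800 ← occupied
  → r_3 = 1.4800
beam 4: φ=135°, α=330°
  dir = (cos 330°, sin 330°) = (0.8660, -0.5000); from cell (6,3)
  next x-line at t=0.3002, next y-line at t=0.8800; Δt_x=1.1547, Δt_y=2.0000
    x: enter (7,3) at t=0.3002
    y: enter (7,2) at t=0.8800
    x: enter (8,2) at t=1.4549 ← occupied
  → r_4 = 1.4549

ranges = [2.5200, 6.6280, 1.4800, 1.4549]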